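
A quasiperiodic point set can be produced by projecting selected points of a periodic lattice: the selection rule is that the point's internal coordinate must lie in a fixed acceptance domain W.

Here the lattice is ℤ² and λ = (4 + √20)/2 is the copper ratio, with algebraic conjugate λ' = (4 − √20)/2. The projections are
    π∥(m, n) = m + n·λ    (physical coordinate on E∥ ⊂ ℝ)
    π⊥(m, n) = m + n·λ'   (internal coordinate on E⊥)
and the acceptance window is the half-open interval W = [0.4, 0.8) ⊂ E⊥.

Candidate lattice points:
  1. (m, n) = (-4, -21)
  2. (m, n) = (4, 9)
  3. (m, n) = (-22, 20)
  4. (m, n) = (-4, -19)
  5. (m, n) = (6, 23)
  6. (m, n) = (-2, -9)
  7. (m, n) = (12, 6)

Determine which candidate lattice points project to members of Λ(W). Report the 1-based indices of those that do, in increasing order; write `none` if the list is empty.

4, 5

Numerically λ ≈ 4.2361 and λ' = −1/λ ≈ -0.2361.
#1 (-4,-21): internal coord -4 + (-21)·λ' = +0.9574; +0.9574 ∉ [0.4, 0.8) → out
#2 (4,9): internal coord 4 + (9)·λ' = +1.8754; +1.8754 ∉ [0.4, 0.8) → out
#3 (-22,20): internal coord -22 + (20)·λ' = -26.7214; -26.7214 ∉ [0.4, 0.8) → out
#4 (-4,-19): internal coord -4 + (-19)·λ' = +0.4853; +0.4853 ∈ [0.4, 0.8) → IN Λ
#5 (6,23): internal coord 6 + (23)·λ' = +0.5704; +0.5704 ∈ [0.4, 0.8) → IN Λ
#6 (-2,-9): internal coord -2 + (-9)·λ' = +0.1246; +0.1246 ∉ [0.4, 0.8) → out
#7 (12,6): internal coord 12 + (6)·λ' = +10.5836; +10.5836 ∉ [0.4, 0.8) → out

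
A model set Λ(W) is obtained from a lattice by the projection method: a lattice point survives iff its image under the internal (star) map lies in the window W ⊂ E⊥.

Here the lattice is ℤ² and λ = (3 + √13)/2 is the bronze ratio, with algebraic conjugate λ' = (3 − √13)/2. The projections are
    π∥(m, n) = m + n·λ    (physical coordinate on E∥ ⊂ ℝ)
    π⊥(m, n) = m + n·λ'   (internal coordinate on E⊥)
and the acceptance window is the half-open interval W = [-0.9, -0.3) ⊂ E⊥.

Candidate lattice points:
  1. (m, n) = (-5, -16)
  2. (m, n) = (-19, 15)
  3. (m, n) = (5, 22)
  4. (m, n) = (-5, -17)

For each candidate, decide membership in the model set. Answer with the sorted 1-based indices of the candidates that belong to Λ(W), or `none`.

none

Compute λ' = (3−√13)/2 = -0.30278, so π⊥(m,n) = m -0.30278·n.
candidate 1: (m,n)=(-5,-16) → π∥ = -5-16·λ ≈ -57.84441, π⊥ = -5-16·λ' ≈ -0.15559 ∉ [-0.9, -0.3) ⇒ out
candidate 2: (m,n)=(-19,15) → π∥ = -19+15·λ ≈ 30.54163, π⊥ = -19+15·λ' ≈ -23.54163 ∉ [-0.9, -0.3) ⇒ out
candidate 3: (m,n)=(5,22) → π∥ = 5+22·λ ≈ 77.66106, π⊥ = 5+22·λ' ≈ -1.66106 ∉ [-0.9, -0.3) ⇒ out
candidate 4: (m,n)=(-5,-17) → π∥ = -5-17·λ ≈ -61.14719, π⊥ = -5-17·λ' ≈ 0.14719 ∉ [-0.9, -0.3) ⇒ out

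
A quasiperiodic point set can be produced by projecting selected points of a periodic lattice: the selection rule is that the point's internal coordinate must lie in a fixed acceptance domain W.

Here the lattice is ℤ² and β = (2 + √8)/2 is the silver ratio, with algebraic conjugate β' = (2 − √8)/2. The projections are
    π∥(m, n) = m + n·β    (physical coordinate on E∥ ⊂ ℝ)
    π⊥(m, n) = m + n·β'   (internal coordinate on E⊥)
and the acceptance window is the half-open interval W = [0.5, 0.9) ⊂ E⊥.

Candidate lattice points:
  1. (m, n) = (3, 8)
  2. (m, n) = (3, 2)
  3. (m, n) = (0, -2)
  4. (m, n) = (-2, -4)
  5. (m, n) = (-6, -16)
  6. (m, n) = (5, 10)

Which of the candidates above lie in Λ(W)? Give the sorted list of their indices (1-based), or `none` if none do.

3, 5, 6

β' = (2−√8)/2 ≈ -0.414214.
#1 (3,8): internal coord 3 + (8)·β' = -0.313708; -0.313708 ∉ [0.5, 0.9) → out
#2 (3,2): internal coord 3 + (2)·β' = +2.171573; +2.171573 ∉ [0.5, 0.9) → out
#3 (0,-2): internal coord 0 + (-2)·β' = +0.828427; +0.828427 ∈ [0.5, 0.9) → IN Λ
#4 (-2,-4): internal coord -2 + (-4)·β' = -0.343146; -0.343146 ∉ [0.5, 0.9) → out
#5 (-6,-16): internal coord -6 + (-16)·β' = +0.627417; +0.627417 ∈ [0.5, 0.9) → IN Λ
#6 (5,10): internal coord 5 + (10)·β' = +0.857864; +0.857864 ∈ [0.5, 0.9) → IN Λ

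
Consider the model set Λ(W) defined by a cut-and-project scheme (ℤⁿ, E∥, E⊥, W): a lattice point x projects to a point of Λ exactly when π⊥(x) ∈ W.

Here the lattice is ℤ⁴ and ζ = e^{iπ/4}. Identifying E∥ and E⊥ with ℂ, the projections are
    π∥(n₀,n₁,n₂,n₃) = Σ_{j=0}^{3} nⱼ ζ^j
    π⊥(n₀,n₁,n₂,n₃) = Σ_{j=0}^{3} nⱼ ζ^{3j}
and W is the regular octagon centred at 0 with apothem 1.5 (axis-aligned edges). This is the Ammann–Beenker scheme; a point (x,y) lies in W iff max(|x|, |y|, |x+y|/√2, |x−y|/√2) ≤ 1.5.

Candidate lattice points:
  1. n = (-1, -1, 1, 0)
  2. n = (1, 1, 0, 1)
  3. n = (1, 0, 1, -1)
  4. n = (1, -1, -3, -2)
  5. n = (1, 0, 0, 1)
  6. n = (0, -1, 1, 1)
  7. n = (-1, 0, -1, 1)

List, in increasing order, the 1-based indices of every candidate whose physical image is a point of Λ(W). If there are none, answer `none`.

Internal map: ζ^{3j} for j=0..3 gives (1,0), (−√2/2,√2/2), (0,−1), (√2/2,√2/2).
candidate 1: n = (-1, -1, 1, 0) → π⊥ ≈ (-0.292893, -1.707107); max(|x|,|y|,|x±y|/√2) = 1.707107 > 1.5 ⇒ ∉ W
candidate 2: n = (1, 1, 0, 1) → π⊥ ≈ (+1.000000, +1.414214); max(|x|,|y|,|x±y|/√2) = 1.707107 > 1.5 ⇒ ∉ W
candidate 3: n = (1, 0, 1, -1) → π⊥ ≈ (+0.292893, -1.707107); max(|x|,|y|,|x±y|/√2) = 1.707107 > 1.5 ⇒ ∉ W
candidate 4: n = (1, -1, -3, -2) → π⊥ ≈ (+0.292893, +0.878680); max(|x|,|y|,|x±y|/√2) = 0.878680 ≤ 1.5 ⇒ ∈ W
candidate 5: n = (1, 0, 0, 1) → π⊥ ≈ (+1.707107, +0.707107); max(|x|,|y|,|x±y|/√2) = 1.707107 > 1.5 ⇒ ∉ W
candidate 6: n = (0, -1, 1, 1) → π⊥ ≈ (+1.414214, -1.000000); max(|x|,|y|,|x±y|/√2) = 1.707107 > 1.5 ⇒ ∉ W
candidate 7: n = (-1, 0, -1, 1) → π⊥ ≈ (-0.292893, +1.707107); max(|x|,|y|,|x±y|/√2) = 1.707107 > 1.5 ⇒ ∉ W

4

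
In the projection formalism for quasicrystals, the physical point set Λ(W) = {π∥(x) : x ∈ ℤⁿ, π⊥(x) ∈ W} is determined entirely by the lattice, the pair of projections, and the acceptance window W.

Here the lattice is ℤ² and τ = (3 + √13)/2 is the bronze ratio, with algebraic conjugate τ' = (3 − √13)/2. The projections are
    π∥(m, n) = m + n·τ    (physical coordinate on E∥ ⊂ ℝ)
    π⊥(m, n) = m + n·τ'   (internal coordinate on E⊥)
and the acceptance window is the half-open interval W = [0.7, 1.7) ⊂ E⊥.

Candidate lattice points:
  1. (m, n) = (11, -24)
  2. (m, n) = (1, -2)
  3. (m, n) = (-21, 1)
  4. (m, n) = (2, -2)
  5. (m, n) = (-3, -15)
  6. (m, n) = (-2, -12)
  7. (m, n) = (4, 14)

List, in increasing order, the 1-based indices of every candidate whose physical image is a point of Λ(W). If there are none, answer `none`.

τ' = (3−√13)/2 ≈ -0.3028.
#1 (11,-24): internal coord 11 + (-24)·τ' = +18.2666; +18.2666 ∉ [0.7, 1.7) → out
#2 (1,-2): internal coord 1 + (-2)·τ' = +1.6056; +1.6056 ∈ [0.7, 1.7) → IN Λ
#3 (-21,1): internal coord -21 + (1)·τ' = -21.3028; -21.3028 ∉ [0.7, 1.7) → out
#4 (2,-2): internal coord 2 + (-2)·τ' = +2.6056; +2.6056 ∉ [0.7, 1.7) → out
#5 (-3,-15): internal coord -3 + (-15)·τ' = +1.5416; +1.5416 ∈ [0.7, 1.7) → IN Λ
#6 (-2,-12): internal coord -2 + (-12)·τ' = +1.6333; +1.6333 ∈ [0.7, 1.7) → IN Λ
#7 (4,14): internal coord 4 + (14)·τ' = -0.2389; -0.2389 ∉ [0.7, 1.7) → out

2, 5, 6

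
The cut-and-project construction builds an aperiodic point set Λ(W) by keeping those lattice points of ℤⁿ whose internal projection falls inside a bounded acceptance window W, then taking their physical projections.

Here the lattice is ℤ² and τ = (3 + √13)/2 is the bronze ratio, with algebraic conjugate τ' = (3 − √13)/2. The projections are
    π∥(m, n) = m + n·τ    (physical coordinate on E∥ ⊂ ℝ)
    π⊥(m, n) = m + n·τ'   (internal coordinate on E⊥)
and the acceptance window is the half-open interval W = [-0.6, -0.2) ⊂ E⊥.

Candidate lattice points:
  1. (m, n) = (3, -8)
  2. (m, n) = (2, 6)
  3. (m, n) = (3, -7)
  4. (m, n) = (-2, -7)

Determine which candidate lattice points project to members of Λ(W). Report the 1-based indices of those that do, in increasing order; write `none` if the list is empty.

Numerically τ ≈ 3.3028 and τ' = −1/τ ≈ -0.3028.
#1 (3,-8): internal coord 3 + (-8)·τ' = +5.4222; +5.4222 ∉ [-0.6, -0.2) → out
#2 (2,6): internal coord 2 + (6)·τ' = +0.1833; +0.1833 ∉ [-0.6, -0.2) → out
#3 (3,-7): internal coord 3 + (-7)·τ' = +5.1194; +5.1194 ∉ [-0.6, -0.2) → out
#4 (-2,-7): internal coord -2 + (-7)·τ' = +0.1194; +0.1194 ∉ [-0.6, -0.2) → out

none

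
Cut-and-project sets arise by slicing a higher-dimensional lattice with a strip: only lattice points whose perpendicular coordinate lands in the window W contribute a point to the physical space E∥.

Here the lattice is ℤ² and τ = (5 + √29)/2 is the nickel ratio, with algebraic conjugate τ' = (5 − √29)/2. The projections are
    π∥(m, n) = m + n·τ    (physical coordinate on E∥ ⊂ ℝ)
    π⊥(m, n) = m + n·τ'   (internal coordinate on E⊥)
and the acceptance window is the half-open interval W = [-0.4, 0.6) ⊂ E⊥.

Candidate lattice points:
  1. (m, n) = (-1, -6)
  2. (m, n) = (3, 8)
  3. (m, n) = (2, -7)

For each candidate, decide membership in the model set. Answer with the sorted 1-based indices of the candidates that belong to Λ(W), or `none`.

1

Numerically τ ≈ 5.1926 and τ' = −1/τ ≈ -0.1926.
#1 (-1,-6): internal coord -1 + (-6)·τ' = +0.1555; +0.1555 ∈ [-0.4, 0.6) → IN Λ
#2 (3,8): internal coord 3 + (8)·τ' = +1.4593; +1.4593 ∉ [-0.4, 0.6) → out
#3 (2,-7): internal coord 2 + (-7)·τ' = +3.3481; +3.3481 ∉ [-0.4, 0.6) → out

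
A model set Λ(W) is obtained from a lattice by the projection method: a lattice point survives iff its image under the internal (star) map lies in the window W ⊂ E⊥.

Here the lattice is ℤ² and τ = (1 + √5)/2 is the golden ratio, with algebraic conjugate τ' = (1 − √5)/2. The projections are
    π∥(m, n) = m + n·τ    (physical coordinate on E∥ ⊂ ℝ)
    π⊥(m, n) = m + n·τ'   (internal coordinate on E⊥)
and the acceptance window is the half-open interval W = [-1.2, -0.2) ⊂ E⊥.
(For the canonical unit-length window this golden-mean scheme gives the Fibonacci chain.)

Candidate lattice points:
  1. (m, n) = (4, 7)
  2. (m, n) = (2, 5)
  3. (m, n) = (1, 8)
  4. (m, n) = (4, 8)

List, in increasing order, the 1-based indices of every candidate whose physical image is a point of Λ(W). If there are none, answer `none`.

Compute τ' = (1−√5)/2 = -0.6180, so π⊥(m,n) = m -0.6180·n.
[1] lift (4,7): star map gives -0.3262; window check -1.2 ≤ -0.3262 < -0.2 is true → IN Λ
[2] lift (2,5): star map gives -1.0902; window check -1.2 ≤ -1.0902 < -0.2 is true → IN Λ
[3] lift (1,8): star map gives -3.9443; window check -1.2 ≤ -3.9443 < -0.2 is false → out
[4] lift (4,8): star map gives -0.9443; window check -1.2 ≤ -0.9443 < -0.2 is true → IN Λ

1, 2, 4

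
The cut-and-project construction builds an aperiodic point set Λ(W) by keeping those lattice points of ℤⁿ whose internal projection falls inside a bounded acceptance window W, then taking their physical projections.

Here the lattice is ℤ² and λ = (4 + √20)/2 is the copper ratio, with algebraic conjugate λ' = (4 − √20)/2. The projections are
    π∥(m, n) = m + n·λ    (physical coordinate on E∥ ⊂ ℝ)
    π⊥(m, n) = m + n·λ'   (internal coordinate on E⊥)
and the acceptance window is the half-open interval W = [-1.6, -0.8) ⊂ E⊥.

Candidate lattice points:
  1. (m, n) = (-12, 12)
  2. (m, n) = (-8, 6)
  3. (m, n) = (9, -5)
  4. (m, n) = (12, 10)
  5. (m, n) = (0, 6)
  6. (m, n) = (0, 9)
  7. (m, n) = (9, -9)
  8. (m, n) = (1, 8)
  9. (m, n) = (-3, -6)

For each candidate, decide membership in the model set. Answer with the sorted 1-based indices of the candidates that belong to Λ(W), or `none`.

5, 8, 9

λ' = (4−√20)/2 ≈ -0.236068.
candidate 1: (m,n)=(-12,12) → π∥ = -12+12·λ ≈ 38.832816, π⊥ = -12+12·λ' ≈ -14.832816 ∉ [-1.6, -0.8) ⇒ out
candidate 2: (m,n)=(-8,6) → π∥ = -8+6·λ ≈ 17.416408, π⊥ = -8+6·λ' ≈ -9.416408 ∉ [-1.6, -0.8) ⇒ out
candidate 3: (m,n)=(9,-5) → π∥ = 9-5·λ ≈ -12.180340, π⊥ = 9-5·λ' ≈ 10.180340 ∉ [-1.6, -0.8) ⇒ out
candidate 4: (m,n)=(12,10) → π∥ = 12+10·λ ≈ 54.360680, π⊥ = 12+10·λ' ≈ 9.639320 ∉ [-1.6, -0.8) ⇒ out
candidate 5: (m,n)=(0,6) → π∥ = 0+6·λ ≈ 25.416408, π⊥ = 0+6·λ' ≈ -1.416408 ∈ [-1.6, -0.8) ⇒ IN Λ
candidate 6: (m,n)=(0,9) → π∥ = 0+9·λ ≈ 38.124612, π⊥ = 0+9·λ' ≈ -2.124612 ∉ [-1.6, -0.8) ⇒ out
candidate 7: (m,n)=(9,-9) → π∥ = 9-9·λ ≈ -29.124612, π⊥ = 9-9·λ' ≈ 11.124612 ∉ [-1.6, -0.8) ⇒ out
candidate 8: (m,n)=(1,8) → π∥ = 1+8·λ ≈ 34.888544, π⊥ = 1+8·λ' ≈ -0.888544 ∈ [-1.6, -0.8) ⇒ IN Λ
candidate 9: (m,n)=(-3,-6) → π∥ = -3-6·λ ≈ -28.416408, π⊥ = -3-6·λ' ≈ -1.583592 ∈ [-1.6, -0.8) ⇒ IN Λ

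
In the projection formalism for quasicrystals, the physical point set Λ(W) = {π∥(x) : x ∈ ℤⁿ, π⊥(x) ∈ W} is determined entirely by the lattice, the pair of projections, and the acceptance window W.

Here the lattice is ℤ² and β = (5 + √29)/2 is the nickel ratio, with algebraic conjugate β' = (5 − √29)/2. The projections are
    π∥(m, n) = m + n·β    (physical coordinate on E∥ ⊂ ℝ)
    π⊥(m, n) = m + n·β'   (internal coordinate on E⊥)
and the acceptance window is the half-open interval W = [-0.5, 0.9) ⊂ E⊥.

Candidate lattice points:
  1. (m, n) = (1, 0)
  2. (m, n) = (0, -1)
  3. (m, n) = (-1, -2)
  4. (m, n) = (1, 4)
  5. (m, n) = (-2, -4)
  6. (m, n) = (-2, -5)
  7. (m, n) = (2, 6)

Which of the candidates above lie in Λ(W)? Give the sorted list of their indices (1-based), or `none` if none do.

Numerically β ≈ 5.1926 and β' = −1/β ≈ -0.1926.
[1] lift (1,0): star map gives 1.0000; window check -0.5 ≤ 1.0000 < 0.9 is false → out
[2] lift (0,-1): star map gives 0.1926; window check -0.5 ≤ 0.1926 < 0.9 is true → IN Λ
[3] lift (-1,-2): star map gives -0.6148; window check -0.5 ≤ -0.6148 < 0.9 is false → out
[4] lift (1,4): star map gives 0.2297; window check -0.5 ≤ 0.2297 < 0.9 is true → IN Λ
[5] lift (-2,-4): star map gives -1.2297; window check -0.5 ≤ -1.2297 < 0.9 is false → out
[6] lift (-2,-5): star map gives -1.0371; window check -0.5 ≤ -1.0371 < 0.9 is false → out
[7] lift (2,6): star map gives 0.8445; window check -0.5 ≤ 0.8445 < 0.9 is true → IN Λ

2, 4, 7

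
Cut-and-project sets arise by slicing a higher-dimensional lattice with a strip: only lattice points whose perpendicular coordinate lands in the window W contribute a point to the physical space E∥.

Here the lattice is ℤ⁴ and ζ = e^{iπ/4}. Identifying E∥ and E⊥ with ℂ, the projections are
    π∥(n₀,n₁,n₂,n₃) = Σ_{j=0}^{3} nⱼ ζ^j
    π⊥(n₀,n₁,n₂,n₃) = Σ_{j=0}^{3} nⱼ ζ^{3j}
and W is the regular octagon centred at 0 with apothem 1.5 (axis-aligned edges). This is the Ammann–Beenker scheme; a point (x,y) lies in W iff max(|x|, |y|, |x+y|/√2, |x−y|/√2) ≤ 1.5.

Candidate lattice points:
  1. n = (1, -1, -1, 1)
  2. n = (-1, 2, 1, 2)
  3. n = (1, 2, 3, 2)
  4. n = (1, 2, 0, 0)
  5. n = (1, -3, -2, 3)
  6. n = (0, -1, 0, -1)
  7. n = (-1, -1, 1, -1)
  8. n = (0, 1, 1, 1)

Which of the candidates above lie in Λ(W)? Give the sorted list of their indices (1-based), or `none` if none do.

Internal map: ζ^{3j} for j=0..3 gives (1,0), (−√2/2,√2/2), (0,−1), (√2/2,√2/2).
#1 (1, -1, -1, 1): internal (2.414214, 1.000000); octagon support 2.414214 vs apothem 1.5 → ∉ W
#2 (-1, 2, 1, 2): internal (-1.000000, 1.828427); octagon support 2.000000 vs apothem 1.5 → ∉ W
#3 (1, 2, 3, 2): internal (1.000000, -0.171573); octagon support 1.000000 vs apothem 1.5 → ∈ W
#4 (1, 2, 0, 0): internal (-0.414214, 1.414214); octagon support 1.414214 vs apothem 1.5 → ∈ W
#5 (1, -3, -2, 3): internal (5.242641, 2.000000); octagon support 5.242641 vs apothem 1.5 → ∉ W
#6 (0, -1, 0, -1): internal (0.000000, -1.414214); octagon support 1.414214 vs apothem 1.5 → ∈ W
#7 (-1, -1, 1, -1): internal (-1.000000, -2.414214); octagon support 2.414214 vs apothem 1.5 → ∉ W
#8 (0, 1, 1, 1): internal (0.000000, 0.414214); octagon support 0.414214 vs apothem 1.5 → ∈ W

3, 4, 6, 8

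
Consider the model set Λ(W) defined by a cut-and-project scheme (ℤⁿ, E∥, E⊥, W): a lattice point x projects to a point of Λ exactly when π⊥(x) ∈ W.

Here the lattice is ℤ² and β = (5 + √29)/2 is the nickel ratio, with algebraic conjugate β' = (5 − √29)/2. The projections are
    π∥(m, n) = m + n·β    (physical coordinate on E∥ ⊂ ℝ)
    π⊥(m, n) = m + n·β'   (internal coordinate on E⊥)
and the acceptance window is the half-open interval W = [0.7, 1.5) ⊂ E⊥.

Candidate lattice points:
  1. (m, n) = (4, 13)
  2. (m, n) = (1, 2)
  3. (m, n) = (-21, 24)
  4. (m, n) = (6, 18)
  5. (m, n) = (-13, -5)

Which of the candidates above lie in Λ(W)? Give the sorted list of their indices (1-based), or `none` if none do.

Numerically β ≈ 5.192582 and β' = −1/β ≈ -0.192582.
[1] lift (4,13): star map gives 1.496429; window check 0.7 ≤ 1.496429 < 1.5 is true → IN Λ
[2] lift (1,2): star map gives 0.614835; window check 0.7 ≤ 0.614835 < 1.5 is false → out
[3] lift (-21,24): star map gives -25.621978; window check 0.7 ≤ -25.621978 < 1.5 is false → out
[4] lift (6,18): star map gives 2.533517; window check 0.7 ≤ 2.533517 < 1.5 is false → out
[5] lift (-13,-5): star map gives -12.037088; window check 0.7 ≤ -12.037088 < 1.5 is false → out

1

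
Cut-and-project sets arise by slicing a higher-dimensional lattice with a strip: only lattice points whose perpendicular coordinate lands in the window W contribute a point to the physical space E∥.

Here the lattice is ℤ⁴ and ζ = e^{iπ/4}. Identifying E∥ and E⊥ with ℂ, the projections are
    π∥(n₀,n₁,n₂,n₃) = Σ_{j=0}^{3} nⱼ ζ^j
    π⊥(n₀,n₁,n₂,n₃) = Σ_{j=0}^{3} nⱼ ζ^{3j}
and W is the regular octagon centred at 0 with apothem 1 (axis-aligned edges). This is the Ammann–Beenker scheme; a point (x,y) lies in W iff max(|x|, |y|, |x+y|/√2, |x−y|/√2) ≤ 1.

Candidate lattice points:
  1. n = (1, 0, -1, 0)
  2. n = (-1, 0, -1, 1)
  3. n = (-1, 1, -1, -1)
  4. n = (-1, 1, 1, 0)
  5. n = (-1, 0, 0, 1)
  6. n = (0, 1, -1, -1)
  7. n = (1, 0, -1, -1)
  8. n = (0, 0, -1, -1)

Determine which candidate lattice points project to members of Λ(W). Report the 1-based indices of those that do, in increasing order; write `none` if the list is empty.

Internal map: ζ^{3j} for j=0..3 gives (1,0), (−√2/2,√2/2), (0,−1), (√2/2,√2/2).
candidate 1: n = (1, 0, -1, 0) → π⊥ ≈ (+1.00000, +1.00000); max(|x|,|y|,|x±y|/√2) = 1.41421 > 1 ⇒ ∉ W
candidate 2: n = (-1, 0, -1, 1) → π⊥ ≈ (-0.29289, +1.70711); max(|x|,|y|,|x±y|/√2) = 1.70711 > 1 ⇒ ∉ W
candidate 3: n = (-1, 1, -1, -1) → π⊥ ≈ (-2.41421, +1.00000); max(|x|,|y|,|x±y|/√2) = 2.41421 > 1 ⇒ ∉ W
candidate 4: n = (-1, 1, 1, 0) → π⊥ ≈ (-1.70711, -0.29289); max(|x|,|y|,|x±y|/√2) = 1.70711 > 1 ⇒ ∉ W
candidate 5: n = (-1, 0, 0, 1) → π⊥ ≈ (-0.29289, +0.70711); max(|x|,|y|,|x±y|/√2) = 0.70711 ≤ 1 ⇒ ∈ W
candidate 6: n = (0, 1, -1, -1) → π⊥ ≈ (-1.41421, +1.00000); max(|x|,|y|,|x±y|/√2) = 1.70711 > 1 ⇒ ∉ W
candidate 7: n = (1, 0, -1, -1) → π⊥ ≈ (+0.29289, +0.29289); max(|x|,|y|,|x±y|/√2) = 0.41421 ≤ 1 ⇒ ∈ W
candidate 8: n = (0, 0, -1, -1) → π⊥ ≈ (-0.70711, +0.29289); max(|x|,|y|,|x±y|/√2) = 0.70711 ≤ 1 ⇒ ∈ W

5, 7, 8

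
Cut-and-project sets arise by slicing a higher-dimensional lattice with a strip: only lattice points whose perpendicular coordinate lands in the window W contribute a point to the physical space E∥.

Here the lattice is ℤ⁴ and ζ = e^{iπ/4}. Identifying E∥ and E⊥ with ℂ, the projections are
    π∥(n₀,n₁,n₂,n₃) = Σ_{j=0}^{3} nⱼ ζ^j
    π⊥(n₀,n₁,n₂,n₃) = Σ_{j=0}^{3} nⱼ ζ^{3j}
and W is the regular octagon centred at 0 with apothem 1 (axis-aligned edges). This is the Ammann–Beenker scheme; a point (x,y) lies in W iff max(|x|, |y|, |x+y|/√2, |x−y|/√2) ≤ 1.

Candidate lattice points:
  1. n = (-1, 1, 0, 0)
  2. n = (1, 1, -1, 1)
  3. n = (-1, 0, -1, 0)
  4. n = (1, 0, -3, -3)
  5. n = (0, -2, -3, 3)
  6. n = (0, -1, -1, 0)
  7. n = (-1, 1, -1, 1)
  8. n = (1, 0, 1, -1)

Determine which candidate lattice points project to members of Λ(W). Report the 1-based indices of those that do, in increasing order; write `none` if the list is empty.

With ζ = e^{iπ/4} the internal vectors are ζ^0,ζ^3,ζ^6,ζ^9.
#1 (-1, 1, 0, 0): internal (-1.707107, 0.707107); octagon support 1.707107 vs apothem 1 → ∉ W
#2 (1, 1, -1, 1): internal (1.000000, 2.414214); octagon support 2.414214 vs apothem 1 → ∉ W
#3 (-1, 0, -1, 0): internal (-1.000000, 1.000000); octagon support 1.414214 vs apothem 1 → ∉ W
#4 (1, 0, -3, -3): internal (-1.121320, 0.878680); octagon support 1.414214 vs apothem 1 → ∉ W
#5 (0, -2, -3, 3): internal (3.535534, 3.707107); octagon support 5.121320 vs apothem 1 → ∉ W
#6 (0, -1, -1, 0): internal (0.707107, 0.292893); octagon support 0.707107 vs apothem 1 → ∈ W
#7 (-1, 1, -1, 1): internal (-1.000000, 2.414214); octagon support 2.414214 vs apothem 1 → ∉ W
#8 (1, 0, 1, -1): internal (0.292893, -1.707107); octagon support 1.707107 vs apothem 1 → ∉ W

6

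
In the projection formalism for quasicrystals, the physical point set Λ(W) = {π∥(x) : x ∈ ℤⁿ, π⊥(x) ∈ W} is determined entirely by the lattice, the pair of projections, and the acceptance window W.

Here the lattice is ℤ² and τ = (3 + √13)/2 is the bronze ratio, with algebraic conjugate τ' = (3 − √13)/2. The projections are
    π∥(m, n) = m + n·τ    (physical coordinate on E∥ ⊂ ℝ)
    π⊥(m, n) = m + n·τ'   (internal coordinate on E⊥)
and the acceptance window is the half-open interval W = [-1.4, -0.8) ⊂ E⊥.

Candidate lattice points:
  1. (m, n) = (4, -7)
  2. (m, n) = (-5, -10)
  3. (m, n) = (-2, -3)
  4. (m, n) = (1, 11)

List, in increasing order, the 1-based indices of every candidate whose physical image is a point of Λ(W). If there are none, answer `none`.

3

Numerically τ ≈ 3.3028 and τ' = −1/τ ≈ -0.3028.
#1 (4,-7): internal coord 4 + (-7)·τ' = +6.1194; +6.1194 ∉ [-1.4, -0.8) → out
#2 (-5,-10): internal coord -5 + (-10)·τ' = -1.9722; -1.9722 ∉ [-1.4, -0.8) → out
#3 (-2,-3): internal coord -2 + (-3)·τ' = -1.0917; -1.0917 ∈ [-1.4, -0.8) → IN Λ
#4 (1,11): internal coord 1 + (11)·τ' = -2.3305; -2.3305 ∉ [-1.4, -0.8) → out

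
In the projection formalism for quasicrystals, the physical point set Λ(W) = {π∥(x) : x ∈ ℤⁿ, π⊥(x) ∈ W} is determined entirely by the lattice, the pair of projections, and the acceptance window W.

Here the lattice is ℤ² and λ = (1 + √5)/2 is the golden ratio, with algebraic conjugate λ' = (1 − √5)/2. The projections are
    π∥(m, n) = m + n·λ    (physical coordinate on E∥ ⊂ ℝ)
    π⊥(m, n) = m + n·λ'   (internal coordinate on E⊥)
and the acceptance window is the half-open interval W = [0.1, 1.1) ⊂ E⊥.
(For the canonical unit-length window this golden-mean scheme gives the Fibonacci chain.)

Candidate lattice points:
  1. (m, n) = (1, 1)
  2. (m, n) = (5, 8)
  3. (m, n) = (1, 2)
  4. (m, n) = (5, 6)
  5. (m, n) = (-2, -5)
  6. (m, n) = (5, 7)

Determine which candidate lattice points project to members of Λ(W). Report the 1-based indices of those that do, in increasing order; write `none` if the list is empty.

1, 5, 6

Compute λ' = (1−√5)/2 = -0.61803, so π⊥(m,n) = m -0.61803·n.
candidate 1: (m,n)=(1,1) → π∥ = 1+1·λ ≈ 2.61803, π⊥ = 1+1·λ' ≈ 0.38197 ∈ [0.1, 1.1) ⇒ IN Λ
candidate 2: (m,n)=(5,8) → π∥ = 5+8·λ ≈ 17.94427, π⊥ = 5+8·λ' ≈ 0.05573 ∉ [0.1, 1.1) ⇒ out
candidate 3: (m,n)=(1,2) → π∥ = 1+2·λ ≈ 4.23607, π⊥ = 1+2·λ' ≈ -0.23607 ∉ [0.1, 1.1) ⇒ out
candidate 4: (m,n)=(5,6) → π∥ = 5+6·λ ≈ 14.70820, π⊥ = 5+6·λ' ≈ 1.29180 ∉ [0.1, 1.1) ⇒ out
candidate 5: (m,n)=(-2,-5) → π∥ = -2-5·λ ≈ -10.09017, π⊥ = -2-5·λ' ≈ 1.09017 ∈ [0.1, 1.1) ⇒ IN Λ
candidate 6: (m,n)=(5,7) → π∥ = 5+7·λ ≈ 16.32624, π⊥ = 5+7·λ' ≈ 0.67376 ∈ [0.1, 1.1) ⇒ IN Λ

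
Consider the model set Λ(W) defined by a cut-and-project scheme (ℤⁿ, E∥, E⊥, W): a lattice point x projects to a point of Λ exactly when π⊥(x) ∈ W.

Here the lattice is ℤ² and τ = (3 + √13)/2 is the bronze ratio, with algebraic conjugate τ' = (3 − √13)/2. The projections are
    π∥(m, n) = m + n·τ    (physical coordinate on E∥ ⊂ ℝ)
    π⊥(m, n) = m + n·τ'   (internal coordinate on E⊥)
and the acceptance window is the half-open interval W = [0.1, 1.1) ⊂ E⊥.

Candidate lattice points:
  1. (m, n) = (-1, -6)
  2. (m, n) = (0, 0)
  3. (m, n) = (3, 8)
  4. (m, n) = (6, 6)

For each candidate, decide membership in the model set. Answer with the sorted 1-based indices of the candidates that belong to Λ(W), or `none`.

Numerically τ ≈ 3.30278 and τ' = −1/τ ≈ -0.30278.
[1] lift (-1,-6): star map gives 0.81665; window check 0.1 ≤ 0.81665 < 1.1 is true → IN Λ
[2] lift (0,0): star map gives 0.00000; window check 0.1 ≤ 0.00000 < 1.1 is false → out
[3] lift (3,8): star map gives 0.57779; window check 0.1 ≤ 0.57779 < 1.1 is true → IN Λ
[4] lift (6,6): star map gives 4.18335; window check 0.1 ≤ 4.18335 < 1.1 is false → out

1, 3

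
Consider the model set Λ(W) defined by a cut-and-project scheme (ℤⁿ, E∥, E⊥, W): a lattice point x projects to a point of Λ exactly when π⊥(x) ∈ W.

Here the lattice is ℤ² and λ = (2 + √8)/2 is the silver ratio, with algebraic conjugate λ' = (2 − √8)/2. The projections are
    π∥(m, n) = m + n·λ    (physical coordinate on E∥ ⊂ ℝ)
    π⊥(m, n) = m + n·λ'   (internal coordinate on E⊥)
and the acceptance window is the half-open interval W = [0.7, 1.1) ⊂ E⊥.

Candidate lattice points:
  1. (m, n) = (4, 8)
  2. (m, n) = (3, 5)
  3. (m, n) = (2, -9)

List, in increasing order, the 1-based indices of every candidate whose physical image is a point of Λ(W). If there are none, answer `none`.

Numerically λ ≈ 2.41421 and λ' = −1/λ ≈ -0.41421.
#1 (4,8): internal coord 4 + (8)·λ' = +0.68629; +0.68629 ∉ [0.7, 1.1) → out
#2 (3,5): internal coord 3 + (5)·λ' = +0.92893; +0.92893 ∈ [0.7, 1.1) → IN Λ
#3 (2,-9): internal coord 2 + (-9)·λ' = +5.72792; +5.72792 ∉ [0.7, 1.1) → out

2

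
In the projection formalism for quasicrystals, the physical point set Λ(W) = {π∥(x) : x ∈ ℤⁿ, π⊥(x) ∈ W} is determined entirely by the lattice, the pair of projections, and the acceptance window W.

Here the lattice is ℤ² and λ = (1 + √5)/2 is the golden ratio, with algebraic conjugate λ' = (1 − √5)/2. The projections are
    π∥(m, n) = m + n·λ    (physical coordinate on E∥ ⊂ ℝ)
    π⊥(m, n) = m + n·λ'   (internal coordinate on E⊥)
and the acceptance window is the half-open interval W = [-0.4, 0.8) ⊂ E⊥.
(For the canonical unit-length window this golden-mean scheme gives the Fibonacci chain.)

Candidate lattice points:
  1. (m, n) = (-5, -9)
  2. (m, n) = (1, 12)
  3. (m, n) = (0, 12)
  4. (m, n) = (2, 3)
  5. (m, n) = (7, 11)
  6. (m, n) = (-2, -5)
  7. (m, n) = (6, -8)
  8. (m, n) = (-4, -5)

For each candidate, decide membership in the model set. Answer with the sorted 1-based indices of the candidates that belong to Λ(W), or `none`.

λ' = (1−√5)/2 ≈ -0.6180.
[1] lift (-5,-9): star map gives 0.5623; window check -0.4 ≤ 0.5623 < 0.8 is true → IN Λ
[2] lift (1,12): star map gives -6.4164; window check -0.4 ≤ -6.4164 < 0.8 is false → out
[3] lift (0,12): star map gives -7.4164; window check -0.4 ≤ -7.4164 < 0.8 is false → out
[4] lift (2,3): star map gives 0.1459; window check -0.4 ≤ 0.1459 < 0.8 is true → IN Λ
[5] lift (7,11): star map gives 0.2016; window check -0.4 ≤ 0.2016 < 0.8 is true → IN Λ
[6] lift (-2,-5): star map gives 1.0902; window check -0.4 ≤ 1.0902 < 0.8 is false → out
[7] lift (6,-8): star map gives 10.9443; window check -0.4 ≤ 10.9443 < 0.8 is false → out
[8] lift (-4,-5): star map gives -0.9098; window check -0.4 ≤ -0.9098 < 0.8 is false → out

1, 4, 5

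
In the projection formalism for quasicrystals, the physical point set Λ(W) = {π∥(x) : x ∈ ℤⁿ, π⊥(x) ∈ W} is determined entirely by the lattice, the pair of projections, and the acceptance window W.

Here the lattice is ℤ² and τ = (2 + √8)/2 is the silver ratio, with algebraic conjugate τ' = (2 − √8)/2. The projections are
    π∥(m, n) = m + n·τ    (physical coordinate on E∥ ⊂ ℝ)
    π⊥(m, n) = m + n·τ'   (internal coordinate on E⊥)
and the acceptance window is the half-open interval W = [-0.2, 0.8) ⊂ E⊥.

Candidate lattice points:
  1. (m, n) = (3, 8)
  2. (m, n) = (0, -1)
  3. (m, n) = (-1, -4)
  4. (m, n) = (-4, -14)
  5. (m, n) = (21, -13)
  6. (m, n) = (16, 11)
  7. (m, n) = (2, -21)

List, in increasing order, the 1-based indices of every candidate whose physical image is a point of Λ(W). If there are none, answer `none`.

τ' = (2−√8)/2 ≈ -0.41421.
[1] lift (3,8): star map gives -0.31371; window check -0.2 ≤ -0.31371 < 0.8 is false → out
[2] lift (0,-1): star map gives 0.41421; window check -0.2 ≤ 0.41421 < 0.8 is true → IN Λ
[3] lift (-1,-4): star map gives 0.65685; window check -0.2 ≤ 0.65685 < 0.8 is true → IN Λ
[4] lift (-4,-14): star map gives 1.79899; window check -0.2 ≤ 1.79899 < 0.8 is false → out
[5] lift (21,-13): star map gives 26.38478; window check -0.2 ≤ 26.38478 < 0.8 is false → out
[6] lift (16,11): star map gives 11.44365; window check -0.2 ≤ 11.44365 < 0.8 is false → out
[7] lift (2,-21): star map gives 10.69848; window check -0.2 ≤ 10.69848 < 0.8 is false → out

2, 3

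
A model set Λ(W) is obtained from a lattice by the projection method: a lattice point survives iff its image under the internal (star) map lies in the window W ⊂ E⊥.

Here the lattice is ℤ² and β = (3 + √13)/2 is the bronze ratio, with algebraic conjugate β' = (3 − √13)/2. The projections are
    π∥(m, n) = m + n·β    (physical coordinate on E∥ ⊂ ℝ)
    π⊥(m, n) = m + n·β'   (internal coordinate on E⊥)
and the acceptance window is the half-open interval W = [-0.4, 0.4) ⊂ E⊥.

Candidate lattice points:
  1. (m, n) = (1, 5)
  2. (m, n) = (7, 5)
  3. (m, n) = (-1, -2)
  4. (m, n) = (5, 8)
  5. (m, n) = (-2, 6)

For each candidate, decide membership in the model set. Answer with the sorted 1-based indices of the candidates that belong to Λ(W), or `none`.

Numerically β ≈ 3.30278 and β' = −1/β ≈ -0.30278.
candidate 1: (m,n)=(1,5) → π∥ = 1+5·β ≈ 17.51388, π⊥ = 1+5·β' ≈ -0.51388 ∉ [-0.4, 0.4) ⇒ out
candidate 2: (m,n)=(7,5) → π∥ = 7+5·β ≈ 23.51388, π⊥ = 7+5·β' ≈ 5.48612 ∉ [-0.4, 0.4) ⇒ out
candidate 3: (m,n)=(-1,-2) → π∥ = -1-2·β ≈ -7.60555, π⊥ = -1-2·β' ≈ -0.39445 ∈ [-0.4, 0.4) ⇒ IN Λ
candidate 4: (m,n)=(5,8) → π∥ = 5+8·β ≈ 31.42221, π⊥ = 5+8·β' ≈ 2.57779 ∉ [-0.4, 0.4) ⇒ out
candidate 5: (m,n)=(-2,6) → π∥ = -2+6·β ≈ 17.81665, π⊥ = -2+6·β' ≈ -3.81665 ∉ [-0.4, 0.4) ⇒ out

3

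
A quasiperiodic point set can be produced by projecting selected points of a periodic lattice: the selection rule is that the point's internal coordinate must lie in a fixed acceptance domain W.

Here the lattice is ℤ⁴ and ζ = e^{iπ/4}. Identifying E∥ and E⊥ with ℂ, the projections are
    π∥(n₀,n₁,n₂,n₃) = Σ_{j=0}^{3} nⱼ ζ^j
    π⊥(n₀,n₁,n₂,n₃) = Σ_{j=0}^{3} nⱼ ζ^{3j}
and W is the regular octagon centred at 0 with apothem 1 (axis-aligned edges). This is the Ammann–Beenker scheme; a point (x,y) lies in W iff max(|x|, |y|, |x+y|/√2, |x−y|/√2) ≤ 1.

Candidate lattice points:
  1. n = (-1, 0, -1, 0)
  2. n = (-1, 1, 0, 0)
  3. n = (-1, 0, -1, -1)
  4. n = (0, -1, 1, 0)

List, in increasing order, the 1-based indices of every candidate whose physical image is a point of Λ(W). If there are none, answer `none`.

none

Internal map: ζ^{3j} for j=0..3 gives (1,0), (−√2/2,√2/2), (0,−1), (√2/2,√2/2).
candidate 1: n = (-1, 0, -1, 0) → π⊥ ≈ (-1.00000, +1.00000); max(|x|,|y|,|x±y|/√2) = 1.41421 > 1 ⇒ ∉ W
candidate 2: n = (-1, 1, 0, 0) → π⊥ ≈ (-1.70711, +0.70711); max(|x|,|y|,|x±y|/√2) = 1.70711 > 1 ⇒ ∉ W
candidate 3: n = (-1, 0, -1, -1) → π⊥ ≈ (-1.70711, +0.29289); max(|x|,|y|,|x±y|/√2) = 1.70711 > 1 ⇒ ∉ W
candidate 4: n = (0, -1, 1, 0) → π⊥ ≈ (+0.70711, -1.70711); max(|x|,|y|,|x±y|/√2) = 1.70711 > 1 ⇒ ∉ W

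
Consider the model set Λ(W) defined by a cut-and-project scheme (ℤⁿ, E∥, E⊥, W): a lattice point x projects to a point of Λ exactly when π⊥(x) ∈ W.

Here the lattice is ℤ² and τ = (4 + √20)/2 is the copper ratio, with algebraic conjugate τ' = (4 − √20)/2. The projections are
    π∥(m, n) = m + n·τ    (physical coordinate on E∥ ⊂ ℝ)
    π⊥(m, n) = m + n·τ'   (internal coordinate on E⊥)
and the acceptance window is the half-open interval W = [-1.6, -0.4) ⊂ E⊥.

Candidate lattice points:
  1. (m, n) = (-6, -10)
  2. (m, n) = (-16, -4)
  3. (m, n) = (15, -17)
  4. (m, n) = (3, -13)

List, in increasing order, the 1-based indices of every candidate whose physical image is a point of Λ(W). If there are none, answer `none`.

none

Compute τ' = (4−√20)/2 = -0.2361, so π⊥(m,n) = m -0.2361·n.
[1] lift (-6,-10): star map gives -3.6393; window check -1.6 ≤ -3.6393 < -0.4 is false → out
[2] lift (-16,-4): star map gives -15.0557; window check -1.6 ≤ -15.0557 < -0.4 is false → out
[3] lift (15,-17): star map gives 19.0132; window check -1.6 ≤ 19.0132 < -0.4 is false → out
[4] lift (3,-13): star map gives 6.0689; window check -1.6 ≤ 6.0689 < -0.4 is false → out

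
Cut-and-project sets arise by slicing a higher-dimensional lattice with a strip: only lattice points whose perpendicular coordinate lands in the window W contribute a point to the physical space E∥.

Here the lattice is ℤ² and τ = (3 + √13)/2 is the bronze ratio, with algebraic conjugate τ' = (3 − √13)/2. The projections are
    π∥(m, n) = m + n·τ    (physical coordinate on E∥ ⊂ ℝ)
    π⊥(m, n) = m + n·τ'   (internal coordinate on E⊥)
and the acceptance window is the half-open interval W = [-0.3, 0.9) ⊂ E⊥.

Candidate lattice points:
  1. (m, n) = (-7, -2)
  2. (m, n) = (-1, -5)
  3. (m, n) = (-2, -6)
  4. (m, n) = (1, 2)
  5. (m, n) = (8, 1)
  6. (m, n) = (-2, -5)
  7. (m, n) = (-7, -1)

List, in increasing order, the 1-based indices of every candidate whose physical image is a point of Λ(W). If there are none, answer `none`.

Numerically τ ≈ 3.30278 and τ' = −1/τ ≈ -0.30278.
#1 (-7,-2): internal coord -7 + (-2)·τ' = -6.39445; -6.39445 ∉ [-0.3, 0.9) → out
#2 (-1,-5): internal coord -1 + (-5)·τ' = +0.51388; +0.51388 ∈ [-0.3, 0.9) → IN Λ
#3 (-2,-6): internal coord -2 + (-6)·τ' = -0.18335; -0.18335 ∈ [-0.3, 0.9) → IN Λ
#4 (1,2): internal coord 1 + (2)·τ' = +0.39445; +0.39445 ∈ [-0.3, 0.9) → IN Λ
#5 (8,1): internal coord 8 + (1)·τ' = +7.69722; +7.69722 ∉ [-0.3, 0.9) → out
#6 (-2,-5): internal coord -2 + (-5)·τ' = -0.48612; -0.48612 ∉ [-0.3, 0.9) → out
#7 (-7,-1): internal coord -7 + (-1)·τ' = -6.69722; -6.69722 ∉ [-0.3, 0.9) → out

2, 3, 4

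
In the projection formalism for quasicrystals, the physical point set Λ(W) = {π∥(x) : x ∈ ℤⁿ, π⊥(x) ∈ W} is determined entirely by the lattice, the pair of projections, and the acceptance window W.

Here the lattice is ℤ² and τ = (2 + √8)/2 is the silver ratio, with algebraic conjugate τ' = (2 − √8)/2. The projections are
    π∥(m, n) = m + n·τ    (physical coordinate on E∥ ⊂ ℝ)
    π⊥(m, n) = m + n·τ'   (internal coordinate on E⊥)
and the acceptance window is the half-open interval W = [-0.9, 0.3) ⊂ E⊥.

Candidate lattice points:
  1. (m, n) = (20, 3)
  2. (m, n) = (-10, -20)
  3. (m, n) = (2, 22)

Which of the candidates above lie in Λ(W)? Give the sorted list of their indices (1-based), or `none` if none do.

none

τ' = (2−√8)/2 ≈ -0.4142.
[1] lift (20,3): star map gives 18.7574; window check -0.9 ≤ 18.7574 < 0.3 is false → out
[2] lift (-10,-20): star map gives -1.7157; window check -0.9 ≤ -1.7157 < 0.3 is false → out
[3] lift (2,22): star map gives -7.1127; window check -0.9 ≤ -7.1127 < 0.3 is false → out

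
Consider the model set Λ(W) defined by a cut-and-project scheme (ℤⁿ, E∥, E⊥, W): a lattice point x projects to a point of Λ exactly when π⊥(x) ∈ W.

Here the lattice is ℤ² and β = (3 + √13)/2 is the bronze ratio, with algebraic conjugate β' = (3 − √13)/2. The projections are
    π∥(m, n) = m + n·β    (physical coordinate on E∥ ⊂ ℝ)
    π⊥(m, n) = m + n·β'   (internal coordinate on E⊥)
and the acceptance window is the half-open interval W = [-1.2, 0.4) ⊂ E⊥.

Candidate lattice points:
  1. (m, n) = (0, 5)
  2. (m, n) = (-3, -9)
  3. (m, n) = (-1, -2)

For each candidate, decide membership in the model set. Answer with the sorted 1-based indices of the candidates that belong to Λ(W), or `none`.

2, 3

Numerically β ≈ 3.302776 and β' = −1/β ≈ -0.302776.
candidate 1: (m,n)=(0,5) → π∥ = 0+5·β ≈ 16.513878, π⊥ = 0+5·β' ≈ -1.513878 ∉ [-1.2, 0.4) ⇒ out
candidate 2: (m,n)=(-3,-9) → π∥ = -3-9·β ≈ -32.724981, π⊥ = -3-9·β' ≈ -0.275019 ∈ [-1.2, 0.4) ⇒ IN Λ
candidate 3: (m,n)=(-1,-2) → π∥ = -1-2·β ≈ -7.605551, π⊥ = -1-2·β' ≈ -0.394449 ∈ [-1.2, 0.4) ⇒ IN Λ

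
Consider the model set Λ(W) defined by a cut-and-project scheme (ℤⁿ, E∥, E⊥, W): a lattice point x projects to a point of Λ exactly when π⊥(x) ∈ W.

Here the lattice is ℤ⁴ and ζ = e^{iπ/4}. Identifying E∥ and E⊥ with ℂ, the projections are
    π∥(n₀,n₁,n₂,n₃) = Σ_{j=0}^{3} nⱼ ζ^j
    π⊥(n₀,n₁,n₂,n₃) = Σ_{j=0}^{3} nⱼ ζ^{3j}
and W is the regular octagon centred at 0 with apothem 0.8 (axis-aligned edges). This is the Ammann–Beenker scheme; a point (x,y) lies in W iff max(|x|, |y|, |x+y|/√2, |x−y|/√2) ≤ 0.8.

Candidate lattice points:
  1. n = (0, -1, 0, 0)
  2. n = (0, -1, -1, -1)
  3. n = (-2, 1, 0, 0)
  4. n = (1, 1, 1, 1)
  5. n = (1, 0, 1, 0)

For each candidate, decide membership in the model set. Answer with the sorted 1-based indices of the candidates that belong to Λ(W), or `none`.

With ζ = e^{iπ/4} the internal vectors are ζ^0,ζ^3,ζ^6,ζ^9.
candidate 1: n = (0, -1, 0, 0) → π⊥ ≈ (+0.7071, -0.7071); max(|x|,|y|,|x±y|/√2) = 1.0000 > 0.8 ⇒ ∉ W
candidate 2: n = (0, -1, -1, -1) → π⊥ ≈ (+0.0000, -0.4142); max(|x|,|y|,|x±y|/√2) = 0.4142 ≤ 0.8 ⇒ ∈ W
candidate 3: n = (-2, 1, 0, 0) → π⊥ ≈ (-2.7071, +0.7071); max(|x|,|y|,|x±y|/√2) = 2.7071 > 0.8 ⇒ ∉ W
candidate 4: n = (1, 1, 1, 1) → π⊥ ≈ (+1.0000, +0.4142); max(|x|,|y|,|x±y|/√2) = 1.0000 > 0.8 ⇒ ∉ W
candidate 5: n = (1, 0, 1, 0) → π⊥ ≈ (+1.0000, -1.0000); max(|x|,|y|,|x±y|/√2) = 1.4142 > 0.8 ⇒ ∉ W

2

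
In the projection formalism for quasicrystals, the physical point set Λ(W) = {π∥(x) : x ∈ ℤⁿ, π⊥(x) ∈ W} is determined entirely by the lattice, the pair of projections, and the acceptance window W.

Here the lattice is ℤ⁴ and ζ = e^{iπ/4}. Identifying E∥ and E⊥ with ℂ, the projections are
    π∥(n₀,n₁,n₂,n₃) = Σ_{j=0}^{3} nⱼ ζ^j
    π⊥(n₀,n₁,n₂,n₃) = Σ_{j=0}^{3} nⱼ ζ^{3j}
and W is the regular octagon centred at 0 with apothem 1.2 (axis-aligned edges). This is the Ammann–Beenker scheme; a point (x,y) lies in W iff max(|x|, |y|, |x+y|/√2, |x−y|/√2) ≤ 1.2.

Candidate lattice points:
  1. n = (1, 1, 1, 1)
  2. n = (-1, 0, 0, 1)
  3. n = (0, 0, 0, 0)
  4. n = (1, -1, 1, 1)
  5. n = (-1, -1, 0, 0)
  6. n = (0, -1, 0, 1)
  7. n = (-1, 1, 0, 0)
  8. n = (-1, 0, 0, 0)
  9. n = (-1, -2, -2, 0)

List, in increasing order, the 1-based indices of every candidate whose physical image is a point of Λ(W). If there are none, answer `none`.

1, 2, 3, 5, 8, 9

With ζ = e^{iπ/4} the internal vectors are ζ^0,ζ^3,ζ^6,ζ^9.
#1 (1, 1, 1, 1): internal (1.00000, 0.41421); octagon support 1.00000 vs apothem 1.2 → ∈ W
#2 (-1, 0, 0, 1): internal (-0.29289, 0.70711); octagon support 0.70711 vs apothem 1.2 → ∈ W
#3 (0, 0, 0, 0): internal (0.00000, 0.00000); octagon support 0.00000 vs apothem 1.2 → ∈ W
#4 (1, -1, 1, 1): internal (2.41421, -1.00000); octagon support 2.41421 vs apothem 1.2 → ∉ W
#5 (-1, -1, 0, 0): internal (-0.29289, -0.70711); octagon support 0.70711 vs apothem 1.2 → ∈ W
#6 (0, -1, 0, 1): internal (1.41421, 0.00000); octagon support 1.41421 vs apothem 1.2 → ∉ W
#7 (-1, 1, 0, 0): internal (-1.70711, 0.70711); octagon support 1.70711 vs apothem 1.2 → ∉ W
#8 (-1, 0, 0, 0): internal (-1.00000, 0.00000); octagon support 1.00000 vs apothem 1.2 → ∈ W
#9 (-1, -2, -2, 0): internal (0.41421, 0.58579); octagon support 0.70711 vs apothem 1.2 → ∈ W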